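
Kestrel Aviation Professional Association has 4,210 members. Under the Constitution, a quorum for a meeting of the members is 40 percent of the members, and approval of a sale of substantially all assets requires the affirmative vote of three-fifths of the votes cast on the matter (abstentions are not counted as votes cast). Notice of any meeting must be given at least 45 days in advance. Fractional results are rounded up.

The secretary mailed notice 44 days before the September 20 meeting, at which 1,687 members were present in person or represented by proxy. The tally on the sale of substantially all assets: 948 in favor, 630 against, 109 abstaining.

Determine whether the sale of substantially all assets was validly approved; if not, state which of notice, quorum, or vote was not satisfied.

Notice: 44 days given; 45 required. Not satisfied.
Quorum: 40% of 4,210 = 1,684; 1,687 present. Satisfied.
Vote: requires three-fifths of the votes cast (1,687 − 109 abstaining = 1,578); 3/5 of 1578 = 946.80, rounded up to 947, so 947 needed; 948 in favor. Satisfied.

Invalid — notice requirement not satisfied.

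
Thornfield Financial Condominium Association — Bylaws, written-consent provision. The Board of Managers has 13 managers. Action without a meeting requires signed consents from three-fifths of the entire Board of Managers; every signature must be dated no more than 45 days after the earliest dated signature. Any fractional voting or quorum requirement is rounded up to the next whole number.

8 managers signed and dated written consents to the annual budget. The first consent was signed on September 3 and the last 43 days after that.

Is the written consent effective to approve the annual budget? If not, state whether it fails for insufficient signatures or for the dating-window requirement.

Signatures required: three-fifths of 13 — 3/5 of 13 = 7.80, rounded up to 8, so 8 needed; 8 signed. Sufficient.
Dating window: the latest signature is 43 days after the earliest; the limit is 45 days. Within the window.

Effective — both the signature and dating-window requirements are satisfied.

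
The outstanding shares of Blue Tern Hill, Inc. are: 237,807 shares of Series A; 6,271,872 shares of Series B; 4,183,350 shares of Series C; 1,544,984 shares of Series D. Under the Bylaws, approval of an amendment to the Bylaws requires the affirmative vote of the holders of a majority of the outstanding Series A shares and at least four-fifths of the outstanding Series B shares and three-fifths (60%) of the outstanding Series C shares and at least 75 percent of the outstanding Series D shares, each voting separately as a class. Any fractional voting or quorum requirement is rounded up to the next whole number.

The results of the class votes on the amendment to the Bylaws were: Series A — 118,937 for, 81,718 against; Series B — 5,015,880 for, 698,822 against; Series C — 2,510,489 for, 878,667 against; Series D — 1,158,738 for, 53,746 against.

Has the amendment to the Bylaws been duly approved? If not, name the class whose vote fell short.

Not approved — the Series B shares did not give the required vote.

Series A: a majority of 237807 is 118904; 118,904 required, 118,937 in favor — approved.
Series B: 4/5 of 6271872 = 5017497.60, rounded up to 5017498; 5,017,498 required, 5,015,880 in favor — not approved.
Series C: 3/5 of 4183350 = 2510010; 2,510,010 required, 2,510,489 in favor — approved.
Series D: 3/4 of 1544984 = 1158738; 1,158,738 required, 1,158,738 in favor — approved.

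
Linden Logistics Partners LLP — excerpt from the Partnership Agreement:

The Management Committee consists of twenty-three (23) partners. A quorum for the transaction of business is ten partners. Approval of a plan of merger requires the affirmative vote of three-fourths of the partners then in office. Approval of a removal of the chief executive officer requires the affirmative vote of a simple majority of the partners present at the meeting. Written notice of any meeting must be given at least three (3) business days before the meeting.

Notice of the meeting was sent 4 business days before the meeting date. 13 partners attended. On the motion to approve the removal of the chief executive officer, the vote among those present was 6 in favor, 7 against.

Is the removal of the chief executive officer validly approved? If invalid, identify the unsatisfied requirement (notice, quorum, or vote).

Invalid — vote requirement not satisfied.

Notice: 4 business days given; 3 required (4 ≥ 3). Satisfied.
Quorum: 13 present; quorum is 10. Satisfied.
Vote: the removal of the chief executive officer requires a majority of the partners present (13). A majority of 13 is 7, so 7 affirmative votes are needed; 6 voted in favor. Not satisfied.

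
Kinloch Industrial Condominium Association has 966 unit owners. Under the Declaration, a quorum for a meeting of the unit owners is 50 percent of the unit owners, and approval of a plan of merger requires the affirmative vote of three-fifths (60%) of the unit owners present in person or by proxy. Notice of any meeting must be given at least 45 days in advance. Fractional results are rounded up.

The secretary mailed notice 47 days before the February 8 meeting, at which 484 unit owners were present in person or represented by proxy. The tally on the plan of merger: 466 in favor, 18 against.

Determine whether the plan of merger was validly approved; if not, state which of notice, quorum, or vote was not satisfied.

Notice: 47 days given; 45 required. Satisfied.
Quorum: 50% of 966 = 483; 484 present. Satisfied.
Vote: requires three-fifths of those present (484); 3/5 of 484 = 290.40, rounded up to 291, so 291 needed; 466 in favor. Satisfied.

Valid — all requirements satisfied.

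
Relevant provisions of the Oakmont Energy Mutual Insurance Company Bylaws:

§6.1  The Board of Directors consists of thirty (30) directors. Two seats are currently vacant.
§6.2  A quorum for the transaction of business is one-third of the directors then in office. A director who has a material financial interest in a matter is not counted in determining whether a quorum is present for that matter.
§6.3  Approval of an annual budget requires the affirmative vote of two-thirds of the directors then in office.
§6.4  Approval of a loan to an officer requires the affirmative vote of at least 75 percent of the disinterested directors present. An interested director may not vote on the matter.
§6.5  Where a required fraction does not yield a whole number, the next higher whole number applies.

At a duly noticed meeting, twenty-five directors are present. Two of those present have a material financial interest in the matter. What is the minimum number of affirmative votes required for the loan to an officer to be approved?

18

The loan to an officer requires three-fourths of the disinterested directors present (25 − 2 = 23).
3/4 of 23 = 17.25, rounded up to 18.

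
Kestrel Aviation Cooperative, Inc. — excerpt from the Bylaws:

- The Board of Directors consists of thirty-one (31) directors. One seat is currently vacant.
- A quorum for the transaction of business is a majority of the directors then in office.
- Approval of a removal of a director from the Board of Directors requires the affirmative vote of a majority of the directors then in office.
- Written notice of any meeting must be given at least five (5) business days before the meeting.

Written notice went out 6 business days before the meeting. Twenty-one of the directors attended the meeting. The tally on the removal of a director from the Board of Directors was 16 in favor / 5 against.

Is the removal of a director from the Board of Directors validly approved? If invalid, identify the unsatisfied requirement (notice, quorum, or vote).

Notice: 6 business days given; 5 required (6 ≥ 5). Satisfied.
Quorum: 21 present; quorum is 16. Satisfied.
Vote: the removal of a director from the Board of Directors requires a majority of the directors then in office (30). A majority of 30 is 16, so 16 affirmative votes are needed; 16 voted in favor. Satisfied.

Valid — all requirements satisfied.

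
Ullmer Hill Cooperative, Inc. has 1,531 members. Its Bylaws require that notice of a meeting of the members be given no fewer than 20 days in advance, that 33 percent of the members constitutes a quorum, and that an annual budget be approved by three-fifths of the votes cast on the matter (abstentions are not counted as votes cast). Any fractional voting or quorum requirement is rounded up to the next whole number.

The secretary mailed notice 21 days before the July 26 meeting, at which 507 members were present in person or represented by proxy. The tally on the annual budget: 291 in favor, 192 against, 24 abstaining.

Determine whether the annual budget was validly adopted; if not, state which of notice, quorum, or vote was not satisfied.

Valid — all requirements satisfied.

Notice: 21 days given; 20 required. Satisfied.
Quorum: 33% of 1,531 = 505.23, rounded up to 506; 507 present. Satisfied.
Vote: requires three-fifths of the votes cast (507 − 24 abstaining = 483); 3/5 of 483 = 289.80, rounded up to 290, so 290 needed; 291 in favor. Satisfied.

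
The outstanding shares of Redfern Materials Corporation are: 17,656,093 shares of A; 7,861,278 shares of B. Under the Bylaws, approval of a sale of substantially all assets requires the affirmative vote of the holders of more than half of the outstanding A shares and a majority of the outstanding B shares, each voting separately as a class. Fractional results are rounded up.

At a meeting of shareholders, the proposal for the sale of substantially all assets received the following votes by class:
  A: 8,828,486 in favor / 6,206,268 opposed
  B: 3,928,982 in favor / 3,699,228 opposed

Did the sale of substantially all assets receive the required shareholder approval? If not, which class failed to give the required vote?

Not approved — the B shares did not give the required vote.

A: a majority of 17656093 is 8828047; 8,828,047 required, 8,828,486 in favor — approved.
B: a majority of 7861278 is 3930640; 3,930,640 required, 3,928,982 in favor — not approved.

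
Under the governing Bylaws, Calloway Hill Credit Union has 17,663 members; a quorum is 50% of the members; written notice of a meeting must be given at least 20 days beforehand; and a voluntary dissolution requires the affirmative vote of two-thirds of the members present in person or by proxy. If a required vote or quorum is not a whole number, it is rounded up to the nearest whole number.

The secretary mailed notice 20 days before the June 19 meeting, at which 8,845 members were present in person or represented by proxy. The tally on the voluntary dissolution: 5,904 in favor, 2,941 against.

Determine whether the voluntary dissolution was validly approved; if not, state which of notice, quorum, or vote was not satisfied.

Notice: 20 days given; 20 required. Satisfied.
Quorum: 50% of 17,663 = 8,831.50, rounded up to 8,832; 8,845 present. Satisfied.
Vote: requires two-thirds of those present (8,845); 2/3 of 8845 = 5896.67, rounded up to 5897, so 5,897 needed; 5,904 in favor. Satisfied.

Valid — all requirements satisfied.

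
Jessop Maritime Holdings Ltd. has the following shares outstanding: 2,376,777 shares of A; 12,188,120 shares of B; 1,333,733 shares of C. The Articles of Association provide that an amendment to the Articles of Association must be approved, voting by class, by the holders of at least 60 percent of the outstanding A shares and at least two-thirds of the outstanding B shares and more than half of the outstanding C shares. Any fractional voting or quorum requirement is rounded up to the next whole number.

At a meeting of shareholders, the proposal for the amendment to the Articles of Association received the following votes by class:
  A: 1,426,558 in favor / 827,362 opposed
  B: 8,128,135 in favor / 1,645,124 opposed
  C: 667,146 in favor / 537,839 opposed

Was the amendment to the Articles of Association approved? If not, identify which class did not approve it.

A: 3/5 of 2376777 = 1426066.20, rounded up to 1426067; 1,426,067 required, 1,426,558 in favor — approved.
B: 2/3 of 12188120 = 8125413.33, rounded up to 8125414; 8,125,414 required, 8,128,135 in favor — approved.
C: a majority of 1333733 is 666867; 666,867 required, 667,146 in favor — approved.

Approved — every class gave the required vote.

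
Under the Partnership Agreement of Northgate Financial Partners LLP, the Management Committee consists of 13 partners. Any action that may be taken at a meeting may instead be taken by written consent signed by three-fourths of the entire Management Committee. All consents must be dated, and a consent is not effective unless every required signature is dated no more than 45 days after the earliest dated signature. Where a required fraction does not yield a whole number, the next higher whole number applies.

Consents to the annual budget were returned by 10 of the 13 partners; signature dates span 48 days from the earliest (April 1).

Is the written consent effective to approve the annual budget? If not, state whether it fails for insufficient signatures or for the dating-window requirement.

Signatures required: three-fourths of 13 — 3/4 of 13 = 9.75, rounded up to 10, so 10 needed; 10 signed. Sufficient.
Dating window: the latest signature is 48 days after the earliest; the limit is 45 days. Outside the window.

Not effective — dating-window requirement not satisfied.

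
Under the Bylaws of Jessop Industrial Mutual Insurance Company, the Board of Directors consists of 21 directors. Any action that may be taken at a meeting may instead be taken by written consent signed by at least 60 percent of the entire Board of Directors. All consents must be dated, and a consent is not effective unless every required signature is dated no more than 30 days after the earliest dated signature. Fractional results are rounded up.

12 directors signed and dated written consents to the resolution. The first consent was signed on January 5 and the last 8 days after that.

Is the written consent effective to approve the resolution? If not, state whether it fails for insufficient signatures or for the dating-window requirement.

Not effective — insufficient signatures.

Signatures required: at least 60 percent of 21 — 3/5 of 21 = 12.60, rounded up to 13, so 13 needed; 12 signed. Insufficient.
Dating window: the latest signature is 8 days after the earliest; the limit is 30 days. Within the window.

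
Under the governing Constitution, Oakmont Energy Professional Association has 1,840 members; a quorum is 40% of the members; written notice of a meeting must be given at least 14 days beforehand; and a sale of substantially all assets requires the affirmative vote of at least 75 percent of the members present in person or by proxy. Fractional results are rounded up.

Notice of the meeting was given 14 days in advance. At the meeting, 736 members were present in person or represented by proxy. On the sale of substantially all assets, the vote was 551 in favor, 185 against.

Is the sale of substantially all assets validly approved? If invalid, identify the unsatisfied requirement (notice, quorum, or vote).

Notice: 14 days given; 14 required. Satisfied.
Quorum: 40% of 1,840 = 736; 736 present. Satisfied.
Vote: requires three-fourths of those present (736); 3/4 of 736 = 552, so 552 needed; 551 in favor. Not satisfied.

Invalid — vote requirement not satisfied.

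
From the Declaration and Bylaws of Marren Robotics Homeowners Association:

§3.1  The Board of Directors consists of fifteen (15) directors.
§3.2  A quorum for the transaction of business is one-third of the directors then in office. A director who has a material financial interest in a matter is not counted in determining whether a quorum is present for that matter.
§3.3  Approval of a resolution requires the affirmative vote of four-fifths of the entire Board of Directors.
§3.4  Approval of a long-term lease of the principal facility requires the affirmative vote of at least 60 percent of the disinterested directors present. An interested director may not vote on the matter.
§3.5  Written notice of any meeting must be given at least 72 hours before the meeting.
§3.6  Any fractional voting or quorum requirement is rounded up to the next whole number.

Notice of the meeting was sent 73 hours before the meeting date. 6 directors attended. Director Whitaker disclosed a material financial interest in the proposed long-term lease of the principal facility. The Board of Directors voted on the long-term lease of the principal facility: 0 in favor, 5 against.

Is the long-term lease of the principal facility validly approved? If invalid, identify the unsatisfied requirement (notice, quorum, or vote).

Notice: 73 hours given; 72 required (73 ≥ 72). Satisfied.
Quorum: 6 present, but the 1 interested director does not count, leaving 5. Quorum is 5. Satisfied.
Vote: the long-term lease of the principal facility requires three-fifths of the disinterested directors present (6 − 1 = 5). 3/5 of 5 = 3, so 3 affirmative votes are needed; 0 voted in favor. Not satisfied.

Invalid — vote requirement not satisfied.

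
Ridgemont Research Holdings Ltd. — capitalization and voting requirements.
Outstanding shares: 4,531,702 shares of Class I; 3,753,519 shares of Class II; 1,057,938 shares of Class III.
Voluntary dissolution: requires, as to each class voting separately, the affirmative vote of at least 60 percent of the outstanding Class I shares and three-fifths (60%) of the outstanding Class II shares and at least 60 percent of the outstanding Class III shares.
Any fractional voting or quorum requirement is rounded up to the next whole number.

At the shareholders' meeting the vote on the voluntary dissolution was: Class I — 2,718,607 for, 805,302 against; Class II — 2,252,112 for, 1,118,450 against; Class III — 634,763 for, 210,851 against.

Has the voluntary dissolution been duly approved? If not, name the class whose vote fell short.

Not approved — the Class I shares did not give the required vote.

Class I: 3/5 of 4531702 = 2719021.20, rounded up to 2719022; 2,719,022 required, 2,718,607 in favor — not approved.
Class II: 3/5 of 3753519 = 2252111.40, rounded up to 2252112; 2,252,112 required, 2,252,112 in favor — approved.
Class III: 3/5 of 1057938 = 634762.80, rounded up to 634763; 634,763 required, 634,763 in favor — approved.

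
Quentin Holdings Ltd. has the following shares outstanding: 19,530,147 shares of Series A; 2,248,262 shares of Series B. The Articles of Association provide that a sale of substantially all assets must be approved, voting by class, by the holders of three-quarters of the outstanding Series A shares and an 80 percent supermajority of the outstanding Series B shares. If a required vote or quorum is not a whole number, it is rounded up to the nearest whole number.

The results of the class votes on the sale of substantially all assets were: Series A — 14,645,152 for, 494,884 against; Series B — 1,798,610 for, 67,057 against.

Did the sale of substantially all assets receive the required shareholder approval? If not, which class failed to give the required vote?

Series A: 3/4 of 19530147 = 14647610.25, rounded up to 14647611; 14,647,611 required, 14,645,152 in favor — not approved.
Series B: 4/5 of 2248262 = 1798609.60, rounded up to 1798610; 1,798,610 required, 1,798,610 in favor — approved.

Not approved — the Series A shares did not give the required vote.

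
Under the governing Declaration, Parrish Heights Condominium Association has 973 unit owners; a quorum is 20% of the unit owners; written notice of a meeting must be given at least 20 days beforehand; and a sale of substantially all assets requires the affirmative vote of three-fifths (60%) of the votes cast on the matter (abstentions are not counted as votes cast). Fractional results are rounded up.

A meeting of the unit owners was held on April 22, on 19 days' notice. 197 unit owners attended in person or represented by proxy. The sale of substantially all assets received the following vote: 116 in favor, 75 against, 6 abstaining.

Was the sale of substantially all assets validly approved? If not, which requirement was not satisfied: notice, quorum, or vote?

Notice: 19 days given; 20 required. Not satisfied.
Quorum: 20% of 973 = 194.60, rounded up to 195; 197 present. Satisfied.
Vote: requires three-fifths of the votes cast (197 − 6 abstaining = 191); 3/5 of 191 = 114.60, rounded up to 115, so 115 needed; 116 in favor. Satisfied.

Invalid — notice requirement not satisfied.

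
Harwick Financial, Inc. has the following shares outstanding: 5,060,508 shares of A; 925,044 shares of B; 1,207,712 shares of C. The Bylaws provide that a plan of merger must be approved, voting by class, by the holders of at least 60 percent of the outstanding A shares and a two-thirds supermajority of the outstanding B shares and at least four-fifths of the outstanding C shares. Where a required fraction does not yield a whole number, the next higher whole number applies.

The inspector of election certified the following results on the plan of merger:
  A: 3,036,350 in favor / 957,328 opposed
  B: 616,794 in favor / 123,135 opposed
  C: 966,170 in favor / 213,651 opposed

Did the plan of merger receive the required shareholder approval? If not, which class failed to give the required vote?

Approved — every class gave the required vote.

A: 3/5 of 5060508 = 3036304.80, rounded up to 3036305; 3,036,305 required, 3,036,350 in favor — approved.
B: 2/3 of 925044 = 616696; 616,696 required, 616,794 in favor — approved.
C: 4/5 of 1207712 = 966169.60, rounded up to 966170; 966,170 required, 966,170 in favor — approved.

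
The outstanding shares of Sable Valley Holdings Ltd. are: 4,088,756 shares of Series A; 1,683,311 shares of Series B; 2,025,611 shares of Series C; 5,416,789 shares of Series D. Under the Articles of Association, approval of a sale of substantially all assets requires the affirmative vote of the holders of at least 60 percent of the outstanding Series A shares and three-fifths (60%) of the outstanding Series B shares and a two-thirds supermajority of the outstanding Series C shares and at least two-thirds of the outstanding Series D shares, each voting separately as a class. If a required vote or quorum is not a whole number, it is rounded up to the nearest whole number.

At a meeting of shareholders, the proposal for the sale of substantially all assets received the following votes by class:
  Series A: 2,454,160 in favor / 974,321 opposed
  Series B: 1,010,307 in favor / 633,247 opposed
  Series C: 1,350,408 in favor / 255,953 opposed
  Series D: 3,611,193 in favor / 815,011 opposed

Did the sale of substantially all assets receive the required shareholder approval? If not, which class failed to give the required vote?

Series A: 3/5 of 4088756 = 2453253.60, rounded up to 2453254; 2,453,254 required, 2,454,160 in favor — approved.
Series B: 3/5 of 1683311 = 1009986.60, rounded up to 1009987; 1,009,987 required, 1,010,307 in favor — approved.
Series C: 2/3 of 2025611 = 1350407.33, rounded up to 1350408; 1,350,408 required, 1,350,408 in favor — approved.
Series D: 2/3 of 5416789 = 3611192.67, rounded up to 3611193; 3,611,193 required, 3,611,193 in favor — approved.

Approved — every class gave the required vote.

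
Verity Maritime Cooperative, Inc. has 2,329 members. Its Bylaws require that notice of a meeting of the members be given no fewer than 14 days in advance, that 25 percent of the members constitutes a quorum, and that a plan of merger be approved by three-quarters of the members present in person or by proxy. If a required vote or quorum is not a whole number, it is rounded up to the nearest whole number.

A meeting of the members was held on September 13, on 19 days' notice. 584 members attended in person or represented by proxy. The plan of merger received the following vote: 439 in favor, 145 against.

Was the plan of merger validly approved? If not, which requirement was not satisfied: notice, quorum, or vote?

Notice: 19 days given; 14 required. Satisfied.
Quorum: 25% of 2,329 = 582.25, rounded up to 583; 584 present. Satisfied.
Vote: requires three-fourths of those present (584); 3/4 of 584 = 438, so 438 needed; 439 in favor. Satisfied.

Valid — all requirements satisfied.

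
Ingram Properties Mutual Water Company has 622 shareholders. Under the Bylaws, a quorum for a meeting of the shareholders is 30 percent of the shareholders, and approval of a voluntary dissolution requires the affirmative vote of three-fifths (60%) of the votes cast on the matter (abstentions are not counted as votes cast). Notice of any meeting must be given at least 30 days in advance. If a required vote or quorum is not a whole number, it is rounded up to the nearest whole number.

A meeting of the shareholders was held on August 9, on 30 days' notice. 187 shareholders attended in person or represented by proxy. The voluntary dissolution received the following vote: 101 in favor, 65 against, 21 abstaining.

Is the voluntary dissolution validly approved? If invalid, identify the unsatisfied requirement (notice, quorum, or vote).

Notice: 30 days given; 30 required. Satisfied.
Quorum: 30% of 622 = 186.60, rounded up to 187; 187 present. Satisfied.
Vote: requires three-fifths of the votes cast (187 − 21 abstaining = 166); 3/5 of 166 = 99.60, rounded up to 100, so 100 needed; 101 in favor. Satisfied.

Valid — all requirements satisfied.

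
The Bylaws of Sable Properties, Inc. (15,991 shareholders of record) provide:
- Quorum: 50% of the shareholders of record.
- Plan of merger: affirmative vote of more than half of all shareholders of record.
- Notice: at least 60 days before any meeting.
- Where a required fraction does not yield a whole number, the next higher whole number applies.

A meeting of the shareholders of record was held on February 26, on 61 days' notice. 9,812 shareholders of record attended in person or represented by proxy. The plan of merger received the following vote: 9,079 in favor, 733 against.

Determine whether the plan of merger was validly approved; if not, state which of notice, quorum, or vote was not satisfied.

Valid — all requirements satisfied.

Notice: 61 days given; 60 required. Satisfied.
Quorum: 50% of 15,991 = 7,995.50, rounded up to 7,996; 9,812 present. Satisfied.
Vote: requires a majority of all shareholders of record (15,991); a majority of 15991 is 7996, so 7,996 needed; 9,079 in favor. Satisfied.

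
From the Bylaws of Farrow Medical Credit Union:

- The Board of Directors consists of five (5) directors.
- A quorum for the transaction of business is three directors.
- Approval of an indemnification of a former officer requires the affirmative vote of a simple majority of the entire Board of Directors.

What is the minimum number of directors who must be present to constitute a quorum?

3

The quorum is fixed at 3.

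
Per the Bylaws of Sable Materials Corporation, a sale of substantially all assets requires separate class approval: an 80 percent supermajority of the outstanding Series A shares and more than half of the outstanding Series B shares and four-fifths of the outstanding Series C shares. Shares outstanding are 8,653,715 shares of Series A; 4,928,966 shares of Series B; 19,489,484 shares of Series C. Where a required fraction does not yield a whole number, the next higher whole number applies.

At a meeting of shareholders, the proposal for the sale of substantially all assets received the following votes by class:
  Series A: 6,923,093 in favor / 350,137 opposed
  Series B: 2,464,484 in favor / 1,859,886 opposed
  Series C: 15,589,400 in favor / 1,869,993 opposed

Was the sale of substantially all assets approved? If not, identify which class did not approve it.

Not approved — the Series C shares did not give the required vote.

Series A: 4/5 of 8653715 = 6922972; 6,922,972 required, 6,923,093 in favor — approved.
Series B: a majority of 4928966 is 2464484; 2,464,484 required, 2,464,484 in favor — approved.
Series C: 4/5 of 19489484 = 15591587.20, rounded up to 15591588; 15,591,588 required, 15,589,400 in favor — not approved.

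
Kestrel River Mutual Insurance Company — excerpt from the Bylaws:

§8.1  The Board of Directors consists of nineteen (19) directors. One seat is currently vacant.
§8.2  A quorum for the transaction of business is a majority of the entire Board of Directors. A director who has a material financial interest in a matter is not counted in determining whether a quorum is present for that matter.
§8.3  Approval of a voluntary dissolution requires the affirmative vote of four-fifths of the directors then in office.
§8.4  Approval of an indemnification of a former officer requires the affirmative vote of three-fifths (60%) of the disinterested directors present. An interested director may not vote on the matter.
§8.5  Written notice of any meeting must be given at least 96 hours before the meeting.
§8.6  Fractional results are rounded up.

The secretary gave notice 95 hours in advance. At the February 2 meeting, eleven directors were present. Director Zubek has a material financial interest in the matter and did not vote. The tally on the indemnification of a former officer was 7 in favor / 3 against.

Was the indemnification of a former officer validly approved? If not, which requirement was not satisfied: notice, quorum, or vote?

Invalid — notice requirement not satisfied.

Notice: 95 hours given; 96 required (95 < 96). Not satisfied.
Quorum: 11 present, but the 1 interested director does not count, leaving 10. Quorum is 10. Satisfied.
Vote: the indemnification of a former officer requires three-fifths of the disinterested directors present (11 − 1 = 10). 3/5 of 10 = 6, so 6 affirmative votes are needed; 7 voted in favor. Satisfied.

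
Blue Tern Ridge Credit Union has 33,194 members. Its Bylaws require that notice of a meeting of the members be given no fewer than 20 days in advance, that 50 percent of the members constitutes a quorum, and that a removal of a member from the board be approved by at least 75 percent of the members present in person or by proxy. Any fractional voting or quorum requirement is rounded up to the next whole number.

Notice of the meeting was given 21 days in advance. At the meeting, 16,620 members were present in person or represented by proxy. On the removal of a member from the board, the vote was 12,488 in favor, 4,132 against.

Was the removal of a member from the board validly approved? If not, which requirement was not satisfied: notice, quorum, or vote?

Valid — all requirements satisfied.

Notice: 21 days given; 20 required. Satisfied.
Quorum: 50% of 33,194 = 16,597; 16,620 present. Satisfied.
Vote: requires three-fourths of those present (16,620); 3/4 of 16620 = 12465, so 12,465 needed; 12,488 in favor. Satisfied.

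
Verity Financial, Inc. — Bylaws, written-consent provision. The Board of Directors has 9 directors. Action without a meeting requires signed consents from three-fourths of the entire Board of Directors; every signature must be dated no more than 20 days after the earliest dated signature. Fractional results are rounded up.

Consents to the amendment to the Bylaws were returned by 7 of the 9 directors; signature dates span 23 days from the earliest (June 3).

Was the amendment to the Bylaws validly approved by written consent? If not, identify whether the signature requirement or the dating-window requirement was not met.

Not effective — dating-window requirement not satisfied.

Signatures required: three-fourths of 9 — 3/4 of 9 = 6.75, rounded up to 7, so 7 needed; 7 signed. Sufficient.
Dating window: the latest signature is 23 days after the earliest; the limit is 20 days. Outside the window.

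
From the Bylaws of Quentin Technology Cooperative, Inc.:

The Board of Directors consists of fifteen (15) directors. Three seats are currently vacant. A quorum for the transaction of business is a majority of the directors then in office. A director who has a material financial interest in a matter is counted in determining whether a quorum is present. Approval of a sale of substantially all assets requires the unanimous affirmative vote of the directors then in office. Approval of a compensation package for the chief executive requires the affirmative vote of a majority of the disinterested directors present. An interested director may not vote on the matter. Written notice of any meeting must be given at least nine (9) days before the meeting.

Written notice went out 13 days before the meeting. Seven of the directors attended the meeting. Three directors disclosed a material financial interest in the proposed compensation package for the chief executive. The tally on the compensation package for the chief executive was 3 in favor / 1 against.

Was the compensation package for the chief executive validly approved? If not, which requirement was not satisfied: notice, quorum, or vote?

Valid — all requirements satisfied.

Notice: 13 days given; 9 required (13 ≥ 9). Satisfied.
Quorum: 7 present (interested directors count toward quorum); quorum is 7. Satisfied.
Vote: the compensation package for the chief executive requires a majority of the disinterested directors present (7 − 3 = 4). A majority of 4 is 3, so 3 affirmative votes are needed; 3 voted in favor. Satisfied.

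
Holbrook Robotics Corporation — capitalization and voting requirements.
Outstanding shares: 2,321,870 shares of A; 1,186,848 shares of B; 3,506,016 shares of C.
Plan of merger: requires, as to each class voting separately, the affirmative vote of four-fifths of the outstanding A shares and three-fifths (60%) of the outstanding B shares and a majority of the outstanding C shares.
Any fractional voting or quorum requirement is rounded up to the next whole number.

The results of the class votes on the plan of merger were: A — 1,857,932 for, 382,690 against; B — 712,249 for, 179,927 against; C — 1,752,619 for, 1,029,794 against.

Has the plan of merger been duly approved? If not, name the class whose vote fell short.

A: 4/5 of 2321870 = 1857496; 1,857,496 required, 1,857,932 in favor — approved.
B: 3/5 of 1186848 = 712108.80, rounded up to 712109; 712,109 required, 712,249 in favor — approved.
C: a majority of 3506016 is 1753009; 1,753,009 required, 1,752,619 in favor — not approved.

Not approved — the C shares did not give the required vote.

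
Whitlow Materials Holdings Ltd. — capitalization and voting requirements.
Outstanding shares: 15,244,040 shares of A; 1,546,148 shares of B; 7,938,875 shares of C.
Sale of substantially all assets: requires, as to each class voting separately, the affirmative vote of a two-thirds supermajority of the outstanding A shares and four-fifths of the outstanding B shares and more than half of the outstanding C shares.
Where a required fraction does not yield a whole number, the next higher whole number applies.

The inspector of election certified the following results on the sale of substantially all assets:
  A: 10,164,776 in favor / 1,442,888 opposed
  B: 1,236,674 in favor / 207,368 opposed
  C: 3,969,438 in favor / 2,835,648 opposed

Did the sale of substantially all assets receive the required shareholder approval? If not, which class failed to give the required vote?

A: 2/3 of 15244040 = 10162693.33, rounded up to 10162694; 10,162,694 required, 10,164,776 in favor — approved.
B: 4/5 of 1546148 = 1236918.40, rounded up to 1236919; 1,236,919 required, 1,236,674 in favor — not approved.
C: a majority of 7938875 is 3969438; 3,969,438 required, 3,969,438 in favor — approved.

Not approved — the B shares did not give the required vote.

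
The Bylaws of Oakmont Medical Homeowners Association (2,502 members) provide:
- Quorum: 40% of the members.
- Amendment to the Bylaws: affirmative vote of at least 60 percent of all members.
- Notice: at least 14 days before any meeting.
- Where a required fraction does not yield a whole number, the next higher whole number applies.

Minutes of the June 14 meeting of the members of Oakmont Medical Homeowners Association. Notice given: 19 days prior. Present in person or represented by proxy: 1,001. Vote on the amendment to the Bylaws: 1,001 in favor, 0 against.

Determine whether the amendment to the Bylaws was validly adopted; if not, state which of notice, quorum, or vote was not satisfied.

Invalid — vote requirement not satisfied.

Notice: 19 days given; 14 required. Satisfied.
Quorum: 40% of 2,502 = 1,000.80, rounded up to 1,001; 1,001 present. Satisfied.
Vote: requires three-fifths of all members (2,502); 3/5 of 2502 = 1501.20, rounded up to 1502, so 1,502 needed; 1,001 in favor. Not satisfied.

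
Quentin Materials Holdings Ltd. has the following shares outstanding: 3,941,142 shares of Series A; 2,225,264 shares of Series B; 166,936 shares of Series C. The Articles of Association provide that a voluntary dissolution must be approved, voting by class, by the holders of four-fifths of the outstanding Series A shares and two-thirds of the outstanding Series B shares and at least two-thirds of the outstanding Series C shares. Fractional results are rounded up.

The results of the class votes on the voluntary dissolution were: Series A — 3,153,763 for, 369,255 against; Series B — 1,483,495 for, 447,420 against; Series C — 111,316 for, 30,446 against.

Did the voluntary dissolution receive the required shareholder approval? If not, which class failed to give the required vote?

Not approved — the Series B shares did not give the required vote.

Series A: 4/5 of 3941142 = 3152913.60, rounded up to 3152914; 3,152,914 required, 3,153,763 in favor — approved.
Series B: 2/3 of 2225264 = 1483509.33, rounded up to 1483510; 1,483,510 required, 1,483,495 in favor — not approved.
Series C: 2/3 of 166936 = 111290.67, rounded up to 111291; 111,291 required, 111,316 in favor — approved.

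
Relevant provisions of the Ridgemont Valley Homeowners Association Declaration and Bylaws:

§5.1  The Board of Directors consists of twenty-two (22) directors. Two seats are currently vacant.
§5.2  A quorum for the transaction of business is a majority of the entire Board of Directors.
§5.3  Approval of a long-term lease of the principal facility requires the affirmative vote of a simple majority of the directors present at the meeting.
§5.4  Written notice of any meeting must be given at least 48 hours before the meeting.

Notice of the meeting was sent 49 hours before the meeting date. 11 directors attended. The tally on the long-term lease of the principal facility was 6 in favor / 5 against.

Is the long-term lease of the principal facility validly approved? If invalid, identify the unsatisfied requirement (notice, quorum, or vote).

Invalid — quorum requirement not satisfied.

Notice: 49 hours given; 48 required (49 ≥ 48). Satisfied.
Quorum: 11 present; quorum is 12. Not satisfied.
Vote: the long-term lease of the principal facility requires a majority of the directors present (11). A majority of 11 is 6, so 6 affirmative votes are needed; 6 voted in favor. Satisfied. (Moot — without a quorum no business can be validly transacted.)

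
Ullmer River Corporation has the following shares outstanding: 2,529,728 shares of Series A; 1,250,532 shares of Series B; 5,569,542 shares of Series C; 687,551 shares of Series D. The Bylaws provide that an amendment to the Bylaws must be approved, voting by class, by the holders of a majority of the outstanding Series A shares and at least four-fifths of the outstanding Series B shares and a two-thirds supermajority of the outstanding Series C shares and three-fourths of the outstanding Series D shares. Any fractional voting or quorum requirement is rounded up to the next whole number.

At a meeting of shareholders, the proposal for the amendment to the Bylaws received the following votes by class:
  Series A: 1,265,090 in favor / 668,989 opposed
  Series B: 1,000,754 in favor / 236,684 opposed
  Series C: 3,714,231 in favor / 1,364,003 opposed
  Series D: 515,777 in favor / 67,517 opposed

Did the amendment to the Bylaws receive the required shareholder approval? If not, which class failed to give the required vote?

Series A: a majority of 2529728 is 1264865; 1,264,865 required, 1,265,090 in favor — approved.
Series B: 4/5 of 1250532 = 1000425.60, rounded up to 1000426; 1,000,426 required, 1,000,754 in favor — approved.
Series C: 2/3 of 5569542 = 3713028; 3,713,028 required, 3,714,231 in favor — approved.
Series D: 3/4 of 687551 = 515663.25, rounded up to 515664; 515,664 required, 515,777 in favor — approved.

Approved — every class gave the required vote.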